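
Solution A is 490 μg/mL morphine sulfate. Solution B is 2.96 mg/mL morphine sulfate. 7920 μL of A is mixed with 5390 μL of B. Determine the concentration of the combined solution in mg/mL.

C_B = 2.96 mg/mL = 2960 μg/mL.
C_mix = (C_A·V_A + C_B·V_B)/(V_A + V_B) = (490×7920 + 2960×5390) / 13310 = 1490 μg/mL = 1.49 mg/mL.

1.49 mg/mL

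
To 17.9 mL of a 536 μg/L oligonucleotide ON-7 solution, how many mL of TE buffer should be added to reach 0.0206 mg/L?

0.0206 mg/L = 20.6 μg/L.
V₂ = C₁V₁/C₂ = 536 × 17.9 / 20.6 = 466 mL.
Diluent to add = V₂ − V₁ = 466 − 17.9 = 448 mL.

448 mL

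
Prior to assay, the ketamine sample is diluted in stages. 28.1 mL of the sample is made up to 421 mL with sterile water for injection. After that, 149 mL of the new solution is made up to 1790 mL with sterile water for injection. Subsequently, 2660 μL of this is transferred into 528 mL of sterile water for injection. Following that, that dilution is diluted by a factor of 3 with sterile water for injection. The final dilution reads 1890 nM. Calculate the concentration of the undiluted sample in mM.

Overall dilution factor = 14.98 × 12.01 × 199.5 × 3 = 1.08 × 10⁵.
Original = 1890 nM × 1.08 × 10⁵ = 2.04 × 10⁸ nM = 204 mM.

204 mM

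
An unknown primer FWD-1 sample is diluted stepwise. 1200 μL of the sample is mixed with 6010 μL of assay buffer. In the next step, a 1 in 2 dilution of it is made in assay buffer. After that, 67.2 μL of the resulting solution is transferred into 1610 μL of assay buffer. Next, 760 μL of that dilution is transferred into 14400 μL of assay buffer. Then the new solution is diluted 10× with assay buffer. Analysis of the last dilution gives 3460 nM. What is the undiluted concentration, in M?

0.207 M

Overall dilution factor = 6.008 × 2 × 24.96 × 19.95 × 10 = 5.98 × 10⁴.
Original = 3460 nM × 5.98 × 10⁴ = 2.07 × 10⁸ nM = 0.207 M.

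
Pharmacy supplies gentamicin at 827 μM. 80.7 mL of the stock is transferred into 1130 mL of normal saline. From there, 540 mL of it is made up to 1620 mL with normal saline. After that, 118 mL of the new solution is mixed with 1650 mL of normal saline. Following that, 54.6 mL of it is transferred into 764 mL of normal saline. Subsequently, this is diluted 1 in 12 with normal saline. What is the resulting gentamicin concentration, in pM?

Overall dilution factor = 15.00 × 3 × 14.98 × 14.99 × 12 = 1.21 × 10⁵.
827 μM / 1.21 × 10⁵ = 6.82 × 10⁻³ μM = 6820 pM.

6820 pM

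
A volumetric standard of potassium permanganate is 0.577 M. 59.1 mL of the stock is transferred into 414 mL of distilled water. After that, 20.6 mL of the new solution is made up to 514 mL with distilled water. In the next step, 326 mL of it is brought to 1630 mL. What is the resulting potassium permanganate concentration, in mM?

Overall dilution factor = 8.005 × 24.95 × 5 = 999.
0.577 M / 999 = 5.78 × 10⁻⁴ M = 0.578 mM.

0.578 mM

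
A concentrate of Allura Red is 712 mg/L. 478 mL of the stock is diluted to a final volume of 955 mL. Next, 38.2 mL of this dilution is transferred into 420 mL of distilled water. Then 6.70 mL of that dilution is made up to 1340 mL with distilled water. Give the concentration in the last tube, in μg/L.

Overall dilution factor = 1.998 × 11.99 × 200 = 4793.
712 mg/L / 4793 = 0.149 mg/L = 149 μg/L.

149 μg/L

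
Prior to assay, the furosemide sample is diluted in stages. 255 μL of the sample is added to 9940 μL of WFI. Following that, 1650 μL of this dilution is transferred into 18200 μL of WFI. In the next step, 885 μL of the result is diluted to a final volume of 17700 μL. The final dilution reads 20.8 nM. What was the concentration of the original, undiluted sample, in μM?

Overall dilution factor = 39.98 × 12.03 × 20 = 9620.
Original = 20.8 nM × 9620 = 2.00 × 10⁵ nM = 200 μM.

200 μM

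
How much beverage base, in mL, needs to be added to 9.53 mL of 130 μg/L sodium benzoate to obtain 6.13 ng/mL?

193 mL

6.13 ng/mL = 6.13 μg/L.
V₂ = C₁V₁/C₂ = 130 × 9.53 / 6.13 = 202 mL.
Diluent to add = V₂ − V₁ = 202 − 9.53 = 193 mL.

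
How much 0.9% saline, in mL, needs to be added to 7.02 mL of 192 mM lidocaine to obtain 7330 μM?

177 mL

7330 μM = 7.33 mM.
V₂ = C₁V₁/C₂ = 192 × 7.02 / 7.33 = 184 mL.
Diluent to add = V₂ − V₁ = 184 − 7.02 = 177 mL.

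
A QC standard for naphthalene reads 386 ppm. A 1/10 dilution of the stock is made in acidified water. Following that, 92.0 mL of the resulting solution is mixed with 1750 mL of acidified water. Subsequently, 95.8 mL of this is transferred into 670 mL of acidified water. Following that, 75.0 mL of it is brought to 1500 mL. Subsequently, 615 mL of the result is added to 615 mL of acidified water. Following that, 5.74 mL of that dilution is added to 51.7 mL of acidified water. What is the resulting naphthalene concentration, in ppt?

Overall dilution factor = 10 × 20.02 × 7.994 × 20 × 2 × 10.01 = 6.41 × 10⁵.
386 ppm / 6.41 × 10⁵ = 6.03 × 10⁻⁴ ppm = 603 ppt.

603 ppt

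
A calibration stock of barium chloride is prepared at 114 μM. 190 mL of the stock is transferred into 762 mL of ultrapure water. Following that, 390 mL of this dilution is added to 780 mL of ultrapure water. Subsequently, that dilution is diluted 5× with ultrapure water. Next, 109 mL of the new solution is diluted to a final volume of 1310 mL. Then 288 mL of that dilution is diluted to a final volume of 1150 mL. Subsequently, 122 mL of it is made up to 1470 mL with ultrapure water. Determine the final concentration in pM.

Overall dilution factor = 5.011 × 3 × 5 × 12.02 × 3.993 × 12.05 = 4.35 × 10⁴.
114 μM / 4.35 × 10⁴ = 2.62 × 10⁻³ μM = 2620 pM.

2620 pM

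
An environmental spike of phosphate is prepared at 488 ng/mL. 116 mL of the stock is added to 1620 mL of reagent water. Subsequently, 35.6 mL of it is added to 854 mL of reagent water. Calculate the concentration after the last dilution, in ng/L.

Overall dilution factor = 14.97 × 24.99 = 374.
488 ng/mL / 374 = 1.30 ng/mL = 1300 ng/L.

1300 ng/L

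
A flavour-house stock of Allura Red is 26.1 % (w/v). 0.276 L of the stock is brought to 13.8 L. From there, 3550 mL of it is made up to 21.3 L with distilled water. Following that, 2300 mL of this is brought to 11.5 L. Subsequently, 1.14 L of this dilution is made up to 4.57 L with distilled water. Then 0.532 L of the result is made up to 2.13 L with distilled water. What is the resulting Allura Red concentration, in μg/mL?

10.8 μg/mL

Overall dilution factor = 50 × 6 × 5 × 4.009 × 4.004 = 2.41 × 10⁴.
26.1 % (w/v) / 2.41 × 10⁴ = 1.08 × 10⁻³ % (w/v) = 10.8 μg/mL.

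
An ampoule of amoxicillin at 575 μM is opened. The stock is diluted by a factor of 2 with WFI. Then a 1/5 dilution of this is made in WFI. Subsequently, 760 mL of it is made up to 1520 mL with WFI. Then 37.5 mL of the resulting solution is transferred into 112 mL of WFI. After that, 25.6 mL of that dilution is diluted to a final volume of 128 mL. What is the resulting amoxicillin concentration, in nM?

1440 nM

Overall dilution factor = 2 × 5 × 2 × 3.987 × 5 = 399.
575 μM / 399 = 1.44 μM = 1440 nM.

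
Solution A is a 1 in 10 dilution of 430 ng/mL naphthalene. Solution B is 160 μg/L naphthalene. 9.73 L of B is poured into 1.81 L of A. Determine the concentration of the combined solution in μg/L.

142 μg/L

C_A = 430 ng/mL / 10 = 43.0 ng/mL.
C_B = 160 μg/L = 160 ng/mL.
C_mix = (C_A·V_A + C_B·V_B)/(V_A + V_B) = (43.0×1.81 + 160×9.73) / 11.54 = 142 ng/mL = 142 μg/L.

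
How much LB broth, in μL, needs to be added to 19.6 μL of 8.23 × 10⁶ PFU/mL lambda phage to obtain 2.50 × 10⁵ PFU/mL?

V₂ = C₁V₁/C₂ = 8.23 × 10⁶ × 19.6 / 2.50 × 10⁵ = 645 μL.
Diluent to add = V₂ − V₁ = 645 − 19.6 = 626 μL.

626 μL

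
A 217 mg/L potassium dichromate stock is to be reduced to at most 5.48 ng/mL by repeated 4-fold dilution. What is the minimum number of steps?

Need 4ⁿ ≥ 3.96 × 10⁴, so n ≥ log(3.96 × 10⁴)/log(4) = 7.64.
Minimum whole steps: n = 8.

8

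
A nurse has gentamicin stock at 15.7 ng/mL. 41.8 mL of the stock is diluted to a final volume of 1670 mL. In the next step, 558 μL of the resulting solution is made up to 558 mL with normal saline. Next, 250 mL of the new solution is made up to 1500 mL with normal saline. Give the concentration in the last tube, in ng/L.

Overall dilution factor = 39.95 × 1000 × 6 = 2.40 × 10⁵.
15.7 ng/mL / 2.40 × 10⁵ = 6.55 × 10⁻⁵ ng/mL = 0.0655 ng/L.

0.0655 ng/L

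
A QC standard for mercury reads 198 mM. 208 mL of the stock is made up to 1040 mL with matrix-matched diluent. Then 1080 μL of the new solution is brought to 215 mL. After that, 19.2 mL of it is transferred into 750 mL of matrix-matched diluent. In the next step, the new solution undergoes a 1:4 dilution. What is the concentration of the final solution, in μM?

Overall dilution factor = 5 × 199.1 × 40.06 × 4 = 1.60 × 10⁵.
198 mM / 1.60 × 10⁵ = 1.24 × 10⁻³ mM = 1.24 μM.

1.24 μM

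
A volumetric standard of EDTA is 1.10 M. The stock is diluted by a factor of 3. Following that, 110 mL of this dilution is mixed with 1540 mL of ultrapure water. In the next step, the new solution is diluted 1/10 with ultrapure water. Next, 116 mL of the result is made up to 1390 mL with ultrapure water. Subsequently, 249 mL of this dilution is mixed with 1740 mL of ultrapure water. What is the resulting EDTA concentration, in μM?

Overall dilution factor = 3 × 15 × 10 × 11.98 × 7.988 = 4.31 × 10⁴.
1.10 M / 4.31 × 10⁴ = 2.55 × 10⁻⁵ M = 25.5 μM.

25.5 μM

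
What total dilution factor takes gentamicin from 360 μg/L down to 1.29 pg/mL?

Factor = C₀/C_target = 360 μg/L / 1.29 pg/mL = 2.79 × 10⁵.

2.79 × 10⁵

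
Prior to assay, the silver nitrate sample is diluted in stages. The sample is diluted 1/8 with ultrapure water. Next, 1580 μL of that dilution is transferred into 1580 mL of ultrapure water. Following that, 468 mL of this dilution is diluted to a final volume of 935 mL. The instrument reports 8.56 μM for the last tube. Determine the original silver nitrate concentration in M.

Overall dilution factor = 8 × 1001 × 1.998 = 1.60 × 10⁴.
Original = 8.56 μM × 1.60 × 10⁴ = 1.37 × 10⁵ μM = 0.137 M.

0.137 M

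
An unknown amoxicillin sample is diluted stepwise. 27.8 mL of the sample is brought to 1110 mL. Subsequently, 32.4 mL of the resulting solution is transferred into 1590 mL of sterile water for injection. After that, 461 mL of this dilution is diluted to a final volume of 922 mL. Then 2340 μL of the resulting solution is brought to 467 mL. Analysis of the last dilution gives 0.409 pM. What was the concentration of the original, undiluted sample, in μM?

Overall dilution factor = 39.93 × 50.07 × 2 × 199.6 = 7.98 × 10⁵.
Original = 0.409 pM × 7.98 × 10⁵ = 3.26 × 10⁵ pM = 0.326 μM.

0.326 μM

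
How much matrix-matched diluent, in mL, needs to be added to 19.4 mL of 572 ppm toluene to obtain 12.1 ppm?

898 mL

V₂ = C₁V₁/C₂ = 572 × 19.4 / 12.1 = 917 mL.
Diluent to add = V₂ − V₁ = 917 − 19.4 = 898 mL.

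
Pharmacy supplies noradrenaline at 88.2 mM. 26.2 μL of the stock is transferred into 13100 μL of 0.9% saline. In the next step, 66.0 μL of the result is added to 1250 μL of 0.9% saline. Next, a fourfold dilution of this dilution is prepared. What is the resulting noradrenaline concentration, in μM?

2.21 μM

Overall dilution factor = 501 × 19.94 × 4 = 4.00 × 10⁴.
88.2 mM / 4.00 × 10⁴ = 2.21 × 10⁻³ mM = 2.21 μM.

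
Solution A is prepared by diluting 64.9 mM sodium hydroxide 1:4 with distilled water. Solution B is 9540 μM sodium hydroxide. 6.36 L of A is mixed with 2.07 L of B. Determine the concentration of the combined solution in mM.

C_A = 64.9 mM / 4 = 16.2 mM.
C_B = 9540 μM = 9.54 mM.
C_mix = (C_A·V_A + C_B·V_B)/(V_A + V_B) = (16.2×6.36 + 9.54×2.07) / 8.430 = 14.6 mM.

14.6 mM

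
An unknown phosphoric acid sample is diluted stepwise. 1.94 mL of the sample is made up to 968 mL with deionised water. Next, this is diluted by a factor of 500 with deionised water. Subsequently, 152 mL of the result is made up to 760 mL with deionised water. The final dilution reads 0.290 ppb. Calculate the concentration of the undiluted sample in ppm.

Overall dilution factor = 499.0 × 500 × 5 = 1.25 × 10⁶.
Original = 0.290 ppb × 1.25 × 10⁶ = 3.62 × 10⁵ ppb = 362 ppm.

362 ppm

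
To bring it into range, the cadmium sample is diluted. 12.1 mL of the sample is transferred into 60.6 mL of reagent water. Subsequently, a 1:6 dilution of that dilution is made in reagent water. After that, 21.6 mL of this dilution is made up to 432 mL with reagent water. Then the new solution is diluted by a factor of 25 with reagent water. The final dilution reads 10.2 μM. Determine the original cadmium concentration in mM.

184 mM

Overall dilution factor = 6.008 × 6 × 20 × 25 = 1.80 × 10⁴.
Original = 10.2 μM × 1.80 × 10⁴ = 1.84 × 10⁵ μM = 184 mM.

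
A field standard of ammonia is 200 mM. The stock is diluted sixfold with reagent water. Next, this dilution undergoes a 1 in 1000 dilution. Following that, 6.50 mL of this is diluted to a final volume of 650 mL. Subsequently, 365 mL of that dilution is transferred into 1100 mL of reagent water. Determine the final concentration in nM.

Overall dilution factor = 6 × 1000 × 100 × 4.014 = 2.41 × 10⁶.
200 mM / 2.41 × 10⁶ = 8.30 × 10⁻⁵ mM = 83.0 nM.

83.0 nM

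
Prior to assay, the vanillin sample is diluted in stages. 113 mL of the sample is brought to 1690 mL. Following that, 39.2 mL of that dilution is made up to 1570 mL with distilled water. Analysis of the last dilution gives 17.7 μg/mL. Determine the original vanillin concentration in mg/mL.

Overall dilution factor = 14.96 × 40.05 = 599.
Original = 17.7 μg/mL × 599 = 1.06 × 10⁴ μg/mL = 10.6 mg/mL.

10.6 mg/mL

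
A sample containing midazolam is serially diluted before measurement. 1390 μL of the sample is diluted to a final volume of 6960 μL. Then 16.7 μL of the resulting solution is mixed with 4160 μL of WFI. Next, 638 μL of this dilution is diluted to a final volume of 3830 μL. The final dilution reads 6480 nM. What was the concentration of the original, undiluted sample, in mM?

48.7 mM

Overall dilution factor = 5.007 × 250.1 × 6.003 = 7518.
Original = 6480 nM × 7518 = 4.87 × 10⁷ nM = 48.7 mM.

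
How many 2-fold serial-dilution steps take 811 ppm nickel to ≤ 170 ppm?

3

Need 2ⁿ ≥ 4.77, so n ≥ log(4.77)/log(2) = 2.25.
Minimum whole steps: n = 3.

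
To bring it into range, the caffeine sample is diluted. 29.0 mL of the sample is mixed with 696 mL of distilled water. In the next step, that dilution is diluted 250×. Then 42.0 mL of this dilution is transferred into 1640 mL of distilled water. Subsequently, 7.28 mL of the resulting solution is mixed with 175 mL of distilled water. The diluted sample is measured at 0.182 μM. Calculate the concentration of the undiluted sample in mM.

1140 mM

Overall dilution factor = 25 × 250 × 40.05 × 25.04 = 6.27 × 10⁶.
Original = 0.182 μM × 6.27 × 10⁶ = 1.14 × 10⁶ μM = 1140 mM.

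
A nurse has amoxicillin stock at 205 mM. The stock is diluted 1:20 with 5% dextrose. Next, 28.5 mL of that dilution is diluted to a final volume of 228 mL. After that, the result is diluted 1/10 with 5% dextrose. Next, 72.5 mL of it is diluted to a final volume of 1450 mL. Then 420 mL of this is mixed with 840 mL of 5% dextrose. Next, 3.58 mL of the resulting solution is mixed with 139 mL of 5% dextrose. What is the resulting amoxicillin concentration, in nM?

Overall dilution factor = 20 × 8 × 10 × 20 × 3 × 39.83 = 3.82 × 10⁶.
205 mM / 3.82 × 10⁶ = 5.36 × 10⁻⁵ mM = 53.6 nM.

53.6 nM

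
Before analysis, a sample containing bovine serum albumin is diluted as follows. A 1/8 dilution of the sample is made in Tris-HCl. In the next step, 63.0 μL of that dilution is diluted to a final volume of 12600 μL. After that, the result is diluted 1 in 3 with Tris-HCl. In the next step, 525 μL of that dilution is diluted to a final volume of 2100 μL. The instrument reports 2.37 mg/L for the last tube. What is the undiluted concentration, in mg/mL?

45.5 mg/mL

Overall dilution factor = 8 × 200 × 3 × 4 = 1.92 × 10⁴.
Original = 2.37 mg/L × 1.92 × 10⁴ = 4.55 × 10⁴ mg/L = 45.5 mg/mL.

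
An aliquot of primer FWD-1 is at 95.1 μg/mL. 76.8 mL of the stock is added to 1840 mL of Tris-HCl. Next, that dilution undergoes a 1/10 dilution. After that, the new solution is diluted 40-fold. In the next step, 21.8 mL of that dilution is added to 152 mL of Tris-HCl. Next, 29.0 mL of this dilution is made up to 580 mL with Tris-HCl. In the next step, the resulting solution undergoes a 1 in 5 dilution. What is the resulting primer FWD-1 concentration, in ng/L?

Overall dilution factor = 24.96 × 10 × 40 × 7.972 × 20 × 5 = 7.96 × 10⁶.
95.1 μg/mL / 7.96 × 10⁶ = 1.19 × 10⁻⁵ μg/mL = 11.9 ng/L.

11.9 ng/L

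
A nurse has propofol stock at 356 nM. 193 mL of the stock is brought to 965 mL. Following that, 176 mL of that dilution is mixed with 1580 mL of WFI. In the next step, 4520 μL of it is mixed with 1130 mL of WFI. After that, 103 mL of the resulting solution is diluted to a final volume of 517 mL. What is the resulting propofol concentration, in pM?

Overall dilution factor = 5 × 9.977 × 251 × 5.019 = 6.29 × 10⁴.
356 nM / 6.29 × 10⁴ = 5.66 × 10⁻³ nM = 5.66 pM.

5.66 pM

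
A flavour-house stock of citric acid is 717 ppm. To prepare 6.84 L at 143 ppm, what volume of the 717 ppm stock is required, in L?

V₁ = C₂V₂/C₁ = 143 × 6.84 / 717 = 1.36 L.

1.36 L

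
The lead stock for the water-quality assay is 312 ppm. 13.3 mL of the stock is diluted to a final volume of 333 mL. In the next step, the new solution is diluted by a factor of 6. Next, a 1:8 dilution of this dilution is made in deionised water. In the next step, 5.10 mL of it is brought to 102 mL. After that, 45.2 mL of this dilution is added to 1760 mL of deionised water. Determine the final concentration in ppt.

325 ppt

Overall dilution factor = 25.04 × 6 × 8 × 20 × 39.94 = 9.60 × 10⁵.
312 ppm / 9.60 × 10⁵ = 3.25 × 10⁻⁴ ppm = 325 ppt.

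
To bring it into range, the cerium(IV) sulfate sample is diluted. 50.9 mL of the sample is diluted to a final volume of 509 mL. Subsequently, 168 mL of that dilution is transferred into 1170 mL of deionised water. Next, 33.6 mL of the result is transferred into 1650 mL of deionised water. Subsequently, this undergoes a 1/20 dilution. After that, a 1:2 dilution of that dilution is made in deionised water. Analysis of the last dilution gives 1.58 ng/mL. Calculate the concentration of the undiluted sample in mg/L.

Overall dilution factor = 10 × 7.964 × 50.11 × 20 × 2 = 1.60 × 10⁵.
Original = 1.58 ng/mL × 1.60 × 10⁵ = 2.52 × 10⁵ ng/mL = 252 mg/L.

252 mg/L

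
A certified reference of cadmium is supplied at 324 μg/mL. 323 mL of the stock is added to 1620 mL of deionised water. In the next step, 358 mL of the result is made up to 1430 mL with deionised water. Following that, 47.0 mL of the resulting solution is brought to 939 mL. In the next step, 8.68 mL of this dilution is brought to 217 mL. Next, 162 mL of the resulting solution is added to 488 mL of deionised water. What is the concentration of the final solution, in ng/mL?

6.73 ng/mL

Overall dilution factor = 6.015 × 3.994 × 19.98 × 25 × 4.012 = 4.82 × 10⁴.
324 μg/mL / 4.82 × 10⁴ = 6.73 × 10⁻³ μg/mL = 6.73 ng/mL.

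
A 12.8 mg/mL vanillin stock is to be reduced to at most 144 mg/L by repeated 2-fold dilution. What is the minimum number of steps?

7

Need 2ⁿ ≥ 88.9, so n ≥ log(88.9)/log(2) = 6.47.
Minimum whole steps: n = 7.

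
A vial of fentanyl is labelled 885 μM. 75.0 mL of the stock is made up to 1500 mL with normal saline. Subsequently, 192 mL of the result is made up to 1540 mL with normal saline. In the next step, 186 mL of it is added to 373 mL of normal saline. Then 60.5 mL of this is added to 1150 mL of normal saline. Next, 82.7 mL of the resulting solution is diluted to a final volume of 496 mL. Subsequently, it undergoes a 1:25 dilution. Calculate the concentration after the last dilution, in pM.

Overall dilution factor = 20 × 8.021 × 3.005 × 20.01 × 5.998 × 25 = 1.45 × 10⁶.
885 μM / 1.45 × 10⁶ = 6.12 × 10⁻⁴ μM = 612 pM.

612 pM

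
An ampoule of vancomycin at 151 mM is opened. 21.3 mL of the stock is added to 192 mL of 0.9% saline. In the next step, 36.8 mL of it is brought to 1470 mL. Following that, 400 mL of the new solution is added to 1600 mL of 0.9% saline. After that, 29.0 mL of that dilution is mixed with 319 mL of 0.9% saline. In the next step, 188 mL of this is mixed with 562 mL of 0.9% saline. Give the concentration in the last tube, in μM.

Overall dilution factor = 10.01 × 39.95 × 5 × 12 × 3.989 = 9.57 × 10⁴.
151 mM / 9.57 × 10⁴ = 1.58 × 10⁻³ mM = 1.58 μM.

1.58 μM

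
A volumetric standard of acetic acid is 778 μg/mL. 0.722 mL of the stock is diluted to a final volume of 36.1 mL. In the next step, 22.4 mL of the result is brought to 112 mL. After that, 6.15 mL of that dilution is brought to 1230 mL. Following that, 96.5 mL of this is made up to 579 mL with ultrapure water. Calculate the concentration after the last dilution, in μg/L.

Overall dilution factor = 50 × 5 × 200 × 6 = 3.00 × 10⁵.
778 μg/mL / 3.00 × 10⁵ = 2.59 × 10⁻³ μg/mL = 2.59 μg/L.

2.59 μg/L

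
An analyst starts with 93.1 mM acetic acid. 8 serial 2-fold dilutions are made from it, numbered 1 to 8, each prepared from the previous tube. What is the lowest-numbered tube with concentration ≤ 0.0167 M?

Tube n has concentration 93.1 mM / 2ⁿ.
Need 2ⁿ ≥ 93.1 mM / 0.0167 M = 5.57, so n ≥ 2.48.
First such tube: n = 3.

tube 3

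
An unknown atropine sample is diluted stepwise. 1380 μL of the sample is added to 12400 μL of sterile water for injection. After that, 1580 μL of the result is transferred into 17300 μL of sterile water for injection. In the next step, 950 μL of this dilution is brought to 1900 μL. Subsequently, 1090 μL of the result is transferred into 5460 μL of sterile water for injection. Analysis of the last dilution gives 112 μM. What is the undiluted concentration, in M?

Overall dilution factor = 9.986 × 11.95 × 2 × 6.009 = 1434.
Original = 112 μM × 1434 = 1.61 × 10⁵ μM = 0.161 M.

0.161 M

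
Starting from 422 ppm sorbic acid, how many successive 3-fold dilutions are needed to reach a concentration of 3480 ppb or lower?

Need 3ⁿ ≥ 121, so n ≥ log(121)/log(3) = 4.37.
Minimum whole steps: n = 5.

5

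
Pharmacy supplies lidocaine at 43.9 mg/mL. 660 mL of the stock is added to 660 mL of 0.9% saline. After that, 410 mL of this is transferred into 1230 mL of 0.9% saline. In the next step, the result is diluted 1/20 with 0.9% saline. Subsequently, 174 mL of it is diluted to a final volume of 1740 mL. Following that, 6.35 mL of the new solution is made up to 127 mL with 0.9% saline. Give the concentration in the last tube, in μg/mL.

1.37 μg/mL

Overall dilution factor = 2 × 4 × 20 × 10 × 20 = 3.20 × 10⁴.
43.9 mg/mL / 3.20 × 10⁴ = 1.37 × 10⁻³ mg/mL = 1.37 μg/mL.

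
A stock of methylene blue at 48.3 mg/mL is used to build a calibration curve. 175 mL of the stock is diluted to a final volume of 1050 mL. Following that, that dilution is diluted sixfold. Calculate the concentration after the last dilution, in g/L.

1.34 g/L

Overall dilution factor = 6 × 6 = 36.0.
48.3 mg/mL / 36.0 = 1.34 mg/mL = 1.34 g/L.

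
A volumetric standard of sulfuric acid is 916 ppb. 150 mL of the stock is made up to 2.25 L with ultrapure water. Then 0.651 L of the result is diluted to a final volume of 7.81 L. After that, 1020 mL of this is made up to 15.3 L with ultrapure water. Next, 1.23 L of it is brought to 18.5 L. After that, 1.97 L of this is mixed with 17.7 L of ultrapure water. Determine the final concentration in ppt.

Overall dilution factor = 15 × 12.00 × 15 × 15.04 × 9.985 = 4.05 × 10⁵.
916 ppb / 4.05 × 10⁵ = 2.26 × 10⁻³ ppb = 2.26 ppt.

2.26 ppt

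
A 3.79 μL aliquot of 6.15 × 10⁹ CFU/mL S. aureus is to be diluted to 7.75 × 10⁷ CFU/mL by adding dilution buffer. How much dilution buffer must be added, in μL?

297 μL

V₂ = C₁V₁/C₂ = 6.15 × 10⁹ × 3.79 / 7.75 × 10⁷ = 301 μL.
Diluent to add = V₂ − V₁ = 301 − 3.79 = 297 μL.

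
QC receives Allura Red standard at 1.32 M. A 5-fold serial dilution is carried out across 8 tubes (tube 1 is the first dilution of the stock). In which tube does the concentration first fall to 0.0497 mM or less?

Tube n has concentration 1.32 M / 5ⁿ.
Need 5ⁿ ≥ 1.32 M / 0.0497 mM = 2.66 × 10⁴, so n ≥ 6.33.
First such tube: n = 7.

tube 7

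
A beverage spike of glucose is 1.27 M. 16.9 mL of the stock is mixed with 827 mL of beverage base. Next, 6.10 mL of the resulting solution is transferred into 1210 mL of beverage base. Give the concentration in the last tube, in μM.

128 μM

Overall dilution factor = 49.93 × 199.4 = 9955.
1.27 M / 9955 = 1.28 × 10⁻⁴ M = 128 μM.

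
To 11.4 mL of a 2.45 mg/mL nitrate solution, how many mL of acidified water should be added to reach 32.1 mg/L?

32.1 mg/L = 0.0321 mg/mL.
V₂ = C₁V₁/C₂ = 2.45 × 11.4 / 0.0321 = 870 mL.
Diluent to add = V₂ − V₁ = 870 − 11.4 = 859 mL.

859 mL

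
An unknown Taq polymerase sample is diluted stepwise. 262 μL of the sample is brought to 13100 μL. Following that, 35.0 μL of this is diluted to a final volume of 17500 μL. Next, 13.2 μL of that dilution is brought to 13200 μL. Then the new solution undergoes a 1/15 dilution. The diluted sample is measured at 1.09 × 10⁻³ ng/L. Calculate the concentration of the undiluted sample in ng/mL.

Overall dilution factor = 50 × 500 × 1000 × 15 = 3.75 × 10⁸.
Original = 1.09 × 10⁻³ ng/L × 3.75 × 10⁸ = 4.09 × 10⁵ ng/L = 409 ng/mL.

409 ng/mL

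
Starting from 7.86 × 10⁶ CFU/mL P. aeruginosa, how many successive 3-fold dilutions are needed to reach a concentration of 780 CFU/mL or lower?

9

Need 3ⁿ ≥ 1.01 × 10⁴, so n ≥ log(1.01 × 10⁴)/log(3) = 8.39.
Minimum whole steps: n = 9.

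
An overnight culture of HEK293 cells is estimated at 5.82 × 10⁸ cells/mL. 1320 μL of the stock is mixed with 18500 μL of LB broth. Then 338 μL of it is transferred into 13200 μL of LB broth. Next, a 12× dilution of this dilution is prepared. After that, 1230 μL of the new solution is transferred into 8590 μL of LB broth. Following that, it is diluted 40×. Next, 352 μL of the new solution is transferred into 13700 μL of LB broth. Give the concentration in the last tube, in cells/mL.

6.33 cells/mL

Overall dilution factor = 15.02 × 40.05 × 12 × 7.984 × 40 × 39.92 = 9.20 × 10⁷.
5.82 × 10⁸ cells/mL / 9.20 × 10⁷ = 6.33 cells/mL.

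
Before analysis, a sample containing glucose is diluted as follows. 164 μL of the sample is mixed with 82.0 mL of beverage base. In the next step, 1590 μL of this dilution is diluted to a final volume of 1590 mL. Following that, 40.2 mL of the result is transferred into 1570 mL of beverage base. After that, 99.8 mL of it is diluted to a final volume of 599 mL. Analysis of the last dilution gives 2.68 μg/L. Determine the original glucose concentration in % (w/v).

Overall dilution factor = 501 × 1000 × 40.05 × 6.002 = 1.20 × 10⁸.
Original = 2.68 μg/L × 1.20 × 10⁸ = 3.23 × 10⁸ μg/L = 32.3 % (w/v).

32.3 % (w/v)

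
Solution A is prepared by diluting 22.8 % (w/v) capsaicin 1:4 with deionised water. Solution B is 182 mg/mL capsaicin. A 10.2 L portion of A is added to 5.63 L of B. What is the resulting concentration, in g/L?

101 g/L

C_A = 22.8 % (w/v) / 4 = 5.70 % (w/v).
C_B = 182 mg/mL = 18.2 % (w/v).
C_mix = (C_A·V_A + C_B·V_B)/(V_A + V_B) = (5.70×10.2 + 18.2×5.63) / 15.83 = 10.1 % (w/v) = 101 g/L.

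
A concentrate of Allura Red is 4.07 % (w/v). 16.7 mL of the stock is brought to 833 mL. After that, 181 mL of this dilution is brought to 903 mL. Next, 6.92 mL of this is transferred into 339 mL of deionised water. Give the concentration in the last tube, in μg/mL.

3.27 μg/mL

Overall dilution factor = 49.88 × 4.989 × 49.99 = 1.24 × 10⁴.
4.07 % (w/v) / 1.24 × 10⁴ = 3.27 × 10⁻⁴ % (w/v) = 3.27 μg/mL.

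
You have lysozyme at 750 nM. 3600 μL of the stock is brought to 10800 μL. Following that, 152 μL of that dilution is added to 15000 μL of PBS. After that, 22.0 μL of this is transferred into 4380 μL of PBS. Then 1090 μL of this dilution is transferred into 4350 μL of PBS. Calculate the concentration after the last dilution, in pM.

2.51 pM

Overall dilution factor = 3 × 99.68 × 200.1 × 4.991 = 2.99 × 10⁵.
750 nM / 2.99 × 10⁵ = 2.51 × 10⁻³ nM = 2.51 pM.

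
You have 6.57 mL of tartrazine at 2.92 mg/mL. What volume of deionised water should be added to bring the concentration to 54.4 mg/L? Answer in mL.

346 mL

54.4 mg/L = 0.0544 mg/mL.
V₂ = C₁V₁/C₂ = 2.92 × 6.57 / 0.0544 = 353 mL.
Diluent to add = V₂ − V₁ = 353 − 6.57 = 346 mL.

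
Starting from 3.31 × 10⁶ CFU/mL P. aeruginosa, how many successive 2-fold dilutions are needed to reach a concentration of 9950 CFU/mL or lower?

Need 2ⁿ ≥ 333, so n ≥ log(333)/log(2) = 8.38.
Minimum whole steps: n = 9.

9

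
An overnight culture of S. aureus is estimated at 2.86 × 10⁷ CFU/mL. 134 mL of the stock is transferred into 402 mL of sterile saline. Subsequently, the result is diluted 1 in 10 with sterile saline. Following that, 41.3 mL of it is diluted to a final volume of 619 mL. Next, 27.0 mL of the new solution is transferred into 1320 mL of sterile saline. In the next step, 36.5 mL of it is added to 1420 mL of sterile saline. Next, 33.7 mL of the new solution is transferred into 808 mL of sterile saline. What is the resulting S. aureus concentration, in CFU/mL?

Overall dilution factor = 4 × 10 × 14.99 × 49.89 × 39.90 × 24.98 = 2.98 × 10⁷.
2.86 × 10⁷ CFU/mL / 2.98 × 10⁷ = 0.959 CFU/mL.

0.959 CFU/mL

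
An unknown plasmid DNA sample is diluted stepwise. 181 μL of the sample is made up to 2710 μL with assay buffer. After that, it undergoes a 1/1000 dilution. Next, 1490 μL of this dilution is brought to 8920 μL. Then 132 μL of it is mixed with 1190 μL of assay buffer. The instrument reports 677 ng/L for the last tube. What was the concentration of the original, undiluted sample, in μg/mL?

608 μg/mL

Overall dilution factor = 14.97 × 1000 × 5.987 × 10.02 = 8.98 × 10⁵.
Original = 677 ng/L × 8.98 × 10⁵ = 6.08 × 10⁸ ng/L = 608 μg/mL.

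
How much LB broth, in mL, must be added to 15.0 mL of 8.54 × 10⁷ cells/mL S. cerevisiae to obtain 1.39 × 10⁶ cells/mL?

V₂ = C₁V₁/C₂ = 8.54 × 10⁷ × 15.0 / 1.39 × 10⁶ = 922 mL.
Diluent to add = V₂ − V₁ = 922 − 15.0 = 907 mL.

907 mL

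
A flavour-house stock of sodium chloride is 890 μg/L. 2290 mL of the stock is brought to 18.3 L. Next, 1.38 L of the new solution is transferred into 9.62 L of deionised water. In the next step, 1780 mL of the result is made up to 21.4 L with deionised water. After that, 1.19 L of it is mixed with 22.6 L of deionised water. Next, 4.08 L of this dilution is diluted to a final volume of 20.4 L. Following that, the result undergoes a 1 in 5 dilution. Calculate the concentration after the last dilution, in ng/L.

2.33 ng/L

Overall dilution factor = 7.991 × 7.971 × 12.02 × 19.99 × 5 × 5 = 3.83 × 10⁵.
890 μg/L / 3.83 × 10⁵ = 2.33 × 10⁻³ μg/L = 2.33 ng/L.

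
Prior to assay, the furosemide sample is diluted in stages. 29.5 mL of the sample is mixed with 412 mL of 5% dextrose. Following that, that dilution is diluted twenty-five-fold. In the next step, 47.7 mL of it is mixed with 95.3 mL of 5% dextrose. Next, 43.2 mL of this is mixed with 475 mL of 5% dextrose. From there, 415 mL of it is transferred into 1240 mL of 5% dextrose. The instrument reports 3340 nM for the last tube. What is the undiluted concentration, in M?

Overall dilution factor = 14.97 × 25 × 2.998 × 12.00 × 3.988 = 5.37 × 10⁴.
Original = 3340 nM × 5.37 × 10⁴ = 1.79 × 10⁸ nM = 0.179 M.

0.179 M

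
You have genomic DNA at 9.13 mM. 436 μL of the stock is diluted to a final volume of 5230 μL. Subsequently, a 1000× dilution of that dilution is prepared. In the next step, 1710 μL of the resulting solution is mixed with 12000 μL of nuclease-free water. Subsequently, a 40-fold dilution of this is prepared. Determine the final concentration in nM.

2.37 nM

Overall dilution factor = 12.00 × 1000 × 8.018 × 40 = 3.85 × 10⁶.
9.13 mM / 3.85 × 10⁶ = 2.37 × 10⁻⁶ mM = 2.37 nM.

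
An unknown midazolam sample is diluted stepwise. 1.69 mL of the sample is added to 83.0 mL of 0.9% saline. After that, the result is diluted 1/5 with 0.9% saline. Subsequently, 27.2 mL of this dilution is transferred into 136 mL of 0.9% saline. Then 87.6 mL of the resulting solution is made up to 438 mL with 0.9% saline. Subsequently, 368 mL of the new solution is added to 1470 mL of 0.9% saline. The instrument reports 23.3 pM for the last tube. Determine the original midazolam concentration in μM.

0.875 μM

Overall dilution factor = 50.11 × 5 × 6 × 5 × 4.995 = 3.75 × 10⁴.
Original = 23.3 pM × 3.75 × 10⁴ = 8.75 × 10⁵ pM = 0.875 μM.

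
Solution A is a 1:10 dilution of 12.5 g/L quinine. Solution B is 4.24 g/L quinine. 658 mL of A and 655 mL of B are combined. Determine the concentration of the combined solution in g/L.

C_A = 12.5 g/L / 10 = 1.25 g/L.
C_mix = (C_A·V_A + C_B·V_B)/(V_A + V_B) = (1.25×658 + 4.24×655) / 1313 = 2.74 g/L.

2.74 g/L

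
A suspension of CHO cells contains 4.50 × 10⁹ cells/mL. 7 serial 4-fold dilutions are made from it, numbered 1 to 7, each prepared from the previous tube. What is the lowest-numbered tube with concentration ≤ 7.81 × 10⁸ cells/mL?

tube 2

Tube n has concentration 4.50 × 10⁹ cells/mL / 4ⁿ.
Need 4ⁿ ≥ 4.50 × 10⁹ cells/mL / 7.81 × 10⁸ cells/mL = 5.76, so n ≥ 1.26.
First such tube: n = 2.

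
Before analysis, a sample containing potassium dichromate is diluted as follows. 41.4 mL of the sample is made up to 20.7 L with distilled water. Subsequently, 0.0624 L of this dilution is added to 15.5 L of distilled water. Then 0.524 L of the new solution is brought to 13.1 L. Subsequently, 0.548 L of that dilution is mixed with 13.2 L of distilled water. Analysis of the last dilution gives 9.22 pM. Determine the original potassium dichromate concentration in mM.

Overall dilution factor = 500 × 249.4 × 25 × 25.09 = 7.82 × 10⁷.
Original = 9.22 pM × 7.82 × 10⁷ = 7.21 × 10⁸ pM = 0.721 mM.

0.721 mM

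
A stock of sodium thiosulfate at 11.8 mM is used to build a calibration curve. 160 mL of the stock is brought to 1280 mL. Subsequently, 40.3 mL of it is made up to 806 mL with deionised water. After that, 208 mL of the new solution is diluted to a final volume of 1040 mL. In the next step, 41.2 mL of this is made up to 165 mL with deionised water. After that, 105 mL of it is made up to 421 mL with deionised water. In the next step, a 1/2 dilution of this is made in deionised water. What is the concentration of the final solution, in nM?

Overall dilution factor = 8 × 20 × 5 × 4.005 × 4.010 × 2 = 2.57 × 10⁴.
11.8 mM / 2.57 × 10⁴ = 4.59 × 10⁻⁴ mM = 459 nM.

459 nM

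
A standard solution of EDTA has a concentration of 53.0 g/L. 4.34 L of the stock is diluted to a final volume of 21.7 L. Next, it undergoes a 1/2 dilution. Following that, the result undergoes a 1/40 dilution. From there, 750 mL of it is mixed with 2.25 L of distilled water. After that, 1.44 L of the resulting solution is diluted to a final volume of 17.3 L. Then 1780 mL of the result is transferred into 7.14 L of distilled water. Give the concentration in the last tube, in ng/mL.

550 ng/mL

Overall dilution factor = 5 × 2 × 40 × 4 × 12.01 × 5.011 = 9.63 × 10⁴.
53.0 g/L / 9.63 × 10⁴ = 5.50 × 10⁻⁴ g/L = 550 ng/mL.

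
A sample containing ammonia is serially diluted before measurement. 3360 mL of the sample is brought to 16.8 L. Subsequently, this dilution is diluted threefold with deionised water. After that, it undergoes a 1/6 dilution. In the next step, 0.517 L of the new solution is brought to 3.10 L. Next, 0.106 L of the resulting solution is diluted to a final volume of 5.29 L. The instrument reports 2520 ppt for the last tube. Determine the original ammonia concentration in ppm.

67.9 ppm

Overall dilution factor = 5 × 3 × 6 × 5.996 × 49.91 = 2.69 × 10⁴.
Original = 2520 ppt × 2.69 × 10⁴ = 6.79 × 10⁷ ppt = 67.9 ppm.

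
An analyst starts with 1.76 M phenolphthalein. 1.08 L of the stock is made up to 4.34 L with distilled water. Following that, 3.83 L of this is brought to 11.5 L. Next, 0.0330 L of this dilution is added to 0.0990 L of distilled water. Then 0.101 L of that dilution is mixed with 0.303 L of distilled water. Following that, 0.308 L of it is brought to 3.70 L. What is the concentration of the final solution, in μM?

759 μM

Overall dilution factor = 4.019 × 3.003 × 4 × 4 × 12.01 = 2319.
1.76 M / 2319 = 7.59 × 10⁻⁴ M = 759 μM.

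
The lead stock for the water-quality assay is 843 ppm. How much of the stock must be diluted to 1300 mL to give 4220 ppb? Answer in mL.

6.51 mL

4220 ppb = 4.22 ppm.
V₁ = C₂V₂/C₁ = 4.22 × 1300 / 843 = 6.51 mL.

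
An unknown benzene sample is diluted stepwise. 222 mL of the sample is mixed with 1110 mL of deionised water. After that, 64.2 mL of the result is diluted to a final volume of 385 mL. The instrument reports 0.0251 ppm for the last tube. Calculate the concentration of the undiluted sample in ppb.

Overall dilution factor = 6 × 5.997 = 36.0.
Original = 0.0251 ppm × 36.0 = 0.903 ppm = 903 ppb.

903 ppb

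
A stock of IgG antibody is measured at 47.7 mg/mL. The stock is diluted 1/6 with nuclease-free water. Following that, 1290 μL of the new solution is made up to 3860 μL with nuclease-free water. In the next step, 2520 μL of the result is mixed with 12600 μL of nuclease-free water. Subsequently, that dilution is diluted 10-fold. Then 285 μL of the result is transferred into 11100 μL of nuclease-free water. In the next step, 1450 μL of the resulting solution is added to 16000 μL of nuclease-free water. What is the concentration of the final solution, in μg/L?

92.1 μg/L

Overall dilution factor = 6 × 2.992 × 6 × 10 × 39.95 × 12.03 = 5.18 × 10⁵.
47.7 mg/mL / 5.18 × 10⁵ = 9.21 × 10⁻⁵ mg/mL = 92.1 μg/L.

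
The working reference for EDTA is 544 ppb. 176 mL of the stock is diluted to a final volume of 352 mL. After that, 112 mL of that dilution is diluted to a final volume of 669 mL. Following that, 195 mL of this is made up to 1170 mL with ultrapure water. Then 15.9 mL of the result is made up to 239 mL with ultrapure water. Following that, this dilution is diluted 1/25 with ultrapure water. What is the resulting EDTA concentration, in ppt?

Overall dilution factor = 2 × 5.973 × 6 × 15.03 × 25 = 2.69 × 10⁴.
544 ppb / 2.69 × 10⁴ = 0.0202 ppb = 20.2 ppt.

20.2 ppt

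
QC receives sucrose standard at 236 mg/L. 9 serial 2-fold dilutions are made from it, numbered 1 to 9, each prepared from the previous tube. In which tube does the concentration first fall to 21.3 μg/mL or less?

Tube n has concentration 236 mg/L / 2ⁿ.
Need 2ⁿ ≥ 236 mg/L / 21.3 μg/mL = 11.1, so n ≥ 3.47.
First such tube: n = 4.

tube 4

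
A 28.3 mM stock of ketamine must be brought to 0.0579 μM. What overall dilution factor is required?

Factor = C₀/C_target = 28.3 mM / 0.0579 μM = 4.89 × 10⁵.

4.89 × 10⁵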